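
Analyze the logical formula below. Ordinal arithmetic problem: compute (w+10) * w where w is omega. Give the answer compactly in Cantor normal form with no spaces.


Compute (w+10) * w.
Ordinal * is associative and left-distributive over +, but NOT commutative; for finite n>1, n*w = w but w*n stays w*n.
(w+10) * w = sup{(w+10)*k : k<w} = sup{w*k+10} = w^2 (the +10 tail is absorbed in the limit).
Result = w^2

w^2


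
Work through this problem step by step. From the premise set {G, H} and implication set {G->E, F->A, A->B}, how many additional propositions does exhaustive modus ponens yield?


Initial facts: {G, H}
Apply modus ponens to closure:
  G and G->E  =>  E
Final known: {E, G, H}
New propositions: {E}
Count = 1

1


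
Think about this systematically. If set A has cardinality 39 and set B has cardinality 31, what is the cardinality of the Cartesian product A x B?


The Cartesian product A x B contains all ordered pairs (a, b).
|A x B| = |A| * |B| = 39 * 31 = 1209

1209


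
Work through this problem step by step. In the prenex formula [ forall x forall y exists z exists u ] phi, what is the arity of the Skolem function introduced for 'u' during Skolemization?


Quantifier prefix: forall x forall y exists z exists u
'u' is existentially quantified at position 4.
Universal variables preceding it: x, y
Skolem function arity = 2

2


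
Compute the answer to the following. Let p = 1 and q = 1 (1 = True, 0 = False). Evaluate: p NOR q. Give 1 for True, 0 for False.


p = 1, q = 1
Operation: p NOR q
Evaluate: 1 NOR 1 = 0

0


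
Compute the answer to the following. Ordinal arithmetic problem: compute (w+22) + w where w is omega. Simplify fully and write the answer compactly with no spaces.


Compute (w+22) + w.
Ordinal + is associative but NOT commutative; for finite n>0, n + w = w but w + n stays w+n.
(w+22) + w = w + (22+w) = w + w = w*2 (the finite tail 22 is absorbed by the right w).
Result = w*2

w*2


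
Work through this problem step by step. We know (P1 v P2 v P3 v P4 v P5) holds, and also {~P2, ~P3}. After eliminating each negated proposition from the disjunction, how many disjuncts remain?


Original disjuncts (5): P1, P2, P3, P4, P5
Negated (eliminate): ~P2, ~P3
Remaining disjuncts: P1, P4, P5
Count = 5 - 2 = 3

3


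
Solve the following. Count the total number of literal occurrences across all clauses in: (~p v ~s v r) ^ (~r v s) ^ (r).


Counting literals in each clause:
Clause 1: 3 literal(s)
Clause 2: 2 literal(s)
Clause 3: 1 literal(s)
Total = 6

6


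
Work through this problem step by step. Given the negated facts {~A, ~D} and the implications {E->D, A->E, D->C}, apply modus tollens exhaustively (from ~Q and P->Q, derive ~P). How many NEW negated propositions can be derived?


Initial negated facts: {~A, ~D}
Apply modus tollens to closure:
  ~D and E->D  =>  ~E
Final negated: {~A, ~D, ~E}
New negations: {~E}
Count = 1

1


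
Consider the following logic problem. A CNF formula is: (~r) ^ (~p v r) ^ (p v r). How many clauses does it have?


A CNF formula is a conjunction of clauses.
Clauses are separated by ^.
Counting the conjuncts: 3 clauses.

3


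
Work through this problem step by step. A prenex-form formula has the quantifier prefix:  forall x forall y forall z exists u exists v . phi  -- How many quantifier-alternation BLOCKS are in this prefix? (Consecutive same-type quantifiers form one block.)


Quantifier-type sequence: A A A E E  (A=forall, E=exists)
Group into maximal same-type runs:
  Ax3 | Ex2
Number of blocks = 2

2


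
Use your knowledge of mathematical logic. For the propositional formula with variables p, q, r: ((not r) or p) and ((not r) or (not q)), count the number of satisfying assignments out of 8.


Evaluate all 8 assignments for p, q, r:
p=0, q=0, r=0: 1
p=0, q=0, r=1: 0
p=0, q=1, r=0: 1
p=0, q=1, r=1: 0
p=1, q=0, r=0: 1
p=1, q=0, r=1: 1
p=1, q=1, r=0: 1
p=1, q=1, r=1: 0
Satisfying count = 5

5


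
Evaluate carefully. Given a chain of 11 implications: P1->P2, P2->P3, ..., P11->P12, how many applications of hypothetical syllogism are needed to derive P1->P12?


With 11 implications in a chain connecting 12 propositions:
P1->P2, P2->P3, ..., P11->P12
Steps needed = (number of implications) - 1 = 11 - 1 = 10

10


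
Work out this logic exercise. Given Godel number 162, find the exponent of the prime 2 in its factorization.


Factorize 162 by dividing by 2 repeatedly.
Division steps: 2 divides 162 exactly 1 time(s).
Exponent of 2 = 1

1


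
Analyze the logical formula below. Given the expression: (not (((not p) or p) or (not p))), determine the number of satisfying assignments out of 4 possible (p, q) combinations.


Check all 4 assignments:
p=0, q=0: 0
p=0, q=1: 0
p=1, q=0: 0
p=1, q=1: 0
Count of True = 0

0


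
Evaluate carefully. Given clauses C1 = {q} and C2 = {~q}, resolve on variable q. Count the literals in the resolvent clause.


Remove q from C1 and ~q from C2.
C1 remainder: {}
C2 remainder: {}
Union (resolvent): {} (empty clause)
Resolvent has 0 literal(s).

0


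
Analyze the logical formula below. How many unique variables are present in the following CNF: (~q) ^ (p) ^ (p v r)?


Identify each variable that appears in the formula.
Variables found: p, q, r
Count = 3

3


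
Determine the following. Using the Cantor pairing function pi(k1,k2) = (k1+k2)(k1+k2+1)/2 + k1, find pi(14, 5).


k1 + k2 = 19
(k1+k2)(k1+k2+1)/2 = 19 * 20 / 2 = 190
pi = 190 + 14 = 204

204


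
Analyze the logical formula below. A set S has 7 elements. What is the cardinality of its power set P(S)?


The power set of a set with n elements has 2^n elements.
|P(S)| = 2^7 = 128

128


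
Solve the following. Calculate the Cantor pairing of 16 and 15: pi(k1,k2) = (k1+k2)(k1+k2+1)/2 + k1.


k1 + k2 = 31
(k1+k2)(k1+k2+1)/2 = 31 * 32 / 2 = 496
pi = 496 + 16 = 512

512


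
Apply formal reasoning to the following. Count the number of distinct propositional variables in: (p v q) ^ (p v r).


Identify each variable that appears in the formula.
Variables found: p, q, r
Count = 3

3


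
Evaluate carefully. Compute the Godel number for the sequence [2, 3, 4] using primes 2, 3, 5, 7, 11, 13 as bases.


Encode each element as an exponent of the corresponding prime:
  2^2 = 4
  3^3 = 27
  5^4 = 625
Product = 4 * 27 * 625 = 67500

67500


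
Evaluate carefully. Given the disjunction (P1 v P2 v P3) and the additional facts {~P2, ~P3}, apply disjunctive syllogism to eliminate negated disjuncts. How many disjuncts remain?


Original disjuncts (3): P1, P2, P3
Negated (eliminate): ~P2, ~P3
Remaining disjuncts: P1
Count = 3 - 2 = 1

1


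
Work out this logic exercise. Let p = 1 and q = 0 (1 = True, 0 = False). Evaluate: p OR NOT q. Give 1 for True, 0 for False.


p = 1, q = 0
Operation: p OR NOT q
Evaluate: 1 OR NOT 0 = 1

1


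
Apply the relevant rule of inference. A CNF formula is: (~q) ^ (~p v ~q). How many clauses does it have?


A CNF formula is a conjunction of clauses.
Clauses are separated by ^.
Counting the conjuncts: 2 clauses.

2


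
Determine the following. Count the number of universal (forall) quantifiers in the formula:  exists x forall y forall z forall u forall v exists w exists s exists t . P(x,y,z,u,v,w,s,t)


Quantifier prefix: exists x forall y forall z forall u forall v exists w exists s exists t
Mark each quantifier type:
  E U U U U E E E
Universal count = 4, Existential count = 4
Asked for universal (forall) quantifiers: 4

4


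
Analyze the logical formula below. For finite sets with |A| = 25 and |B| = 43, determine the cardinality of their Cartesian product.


The Cartesian product A x B contains all ordered pairs (a, b).
|A x B| = |A| * |B| = 25 * 43 = 1075

1075


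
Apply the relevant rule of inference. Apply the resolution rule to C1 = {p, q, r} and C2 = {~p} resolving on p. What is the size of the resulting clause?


Remove p from C1 and ~p from C2.
C1 remainder: {q, r}
C2 remainder: {}
Union (resolvent): {q, r}
Resolvent has 2 literal(s).

2


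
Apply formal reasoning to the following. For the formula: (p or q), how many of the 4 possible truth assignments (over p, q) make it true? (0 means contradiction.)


Check all 4 assignments:
p=0, q=0: 0
p=0, q=1: 1
p=1, q=0: 1
p=1, q=1: 1
Count of True = 3

3


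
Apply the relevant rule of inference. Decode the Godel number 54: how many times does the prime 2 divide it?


Factorize 54 by dividing by 2 repeatedly.
Division steps: 2 divides 54 exactly 1 time(s).
Exponent of 2 = 1

1


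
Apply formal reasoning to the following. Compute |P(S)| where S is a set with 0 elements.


The power set of a set with n elements has 2^n elements.
|P(S)| = 2^0 = 1

1


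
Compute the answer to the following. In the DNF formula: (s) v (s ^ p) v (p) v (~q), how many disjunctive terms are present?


A DNF formula is a disjunction of terms (conjunctions).
Terms are separated by v.
Counting the disjuncts: 4 terms.

4


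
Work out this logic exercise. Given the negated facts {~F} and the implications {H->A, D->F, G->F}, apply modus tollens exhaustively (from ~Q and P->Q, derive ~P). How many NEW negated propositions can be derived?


Initial negated facts: {~F}
Apply modus tollens to closure:
  ~F and D->F  =>  ~D
  ~F and G->F  =>  ~G
Final negated: {~D, ~F, ~G}
New negations: {~D, ~G}
Count = 2

2


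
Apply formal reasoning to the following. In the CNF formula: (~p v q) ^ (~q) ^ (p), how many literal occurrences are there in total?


Counting literals in each clause:
Clause 1: 2 literal(s)
Clause 2: 1 literal(s)
Clause 3: 1 literal(s)
Total = 4

4


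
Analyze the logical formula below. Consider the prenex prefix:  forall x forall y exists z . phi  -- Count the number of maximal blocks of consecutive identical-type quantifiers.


Quantifier-type sequence: A A E  (A=forall, E=exists)
Group into maximal same-type runs:
  Ax2 | Ex1
Number of blocks = 2

2


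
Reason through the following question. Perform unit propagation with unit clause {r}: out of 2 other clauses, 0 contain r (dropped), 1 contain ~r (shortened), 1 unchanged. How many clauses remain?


Satisfied (removed): 0
Shortened (remain): 1
Unchanged (remain): 1
Remaining = 1 + 1 = 2

2


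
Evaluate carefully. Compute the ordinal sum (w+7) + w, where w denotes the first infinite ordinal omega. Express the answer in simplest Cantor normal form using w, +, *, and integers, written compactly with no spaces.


Compute (w+7) + w.
Ordinal + is associative but NOT commutative; for finite n>0, n + w = w but w + n stays w+n.
(w+7) + w = w + (7+w) = w + w = w*2 (the finite tail 7 is absorbed by the right w).
Result = w*2

w*2


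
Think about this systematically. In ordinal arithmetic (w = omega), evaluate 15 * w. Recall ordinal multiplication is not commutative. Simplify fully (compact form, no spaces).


Compute 15 * w.
Ordinal * is associative and left-distributive over +, but NOT commutative; for finite n>1, n*w = w but w*n stays w*n.
For finite n>0, n * w = sup{n*k : k<w} = w. So 15 * w = w.
Result = w

w


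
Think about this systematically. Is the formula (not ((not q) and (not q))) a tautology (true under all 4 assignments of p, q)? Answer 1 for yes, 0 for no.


Check all 4 assignments:
p=0, q=0: 0
p=0, q=1: 1
p=1, q=0: 0
p=1, q=1: 1
Satisfying count = 2/4.
Tautology iff count = 4: no.

0


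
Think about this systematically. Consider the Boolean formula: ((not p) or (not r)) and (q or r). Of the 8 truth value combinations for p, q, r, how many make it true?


Evaluate all 8 assignments for p, q, r:
p=0, q=0, r=0: 0
p=0, q=0, r=1: 1
p=0, q=1, r=0: 1
p=0, q=1, r=1: 1
p=1, q=0, r=0: 0
p=1, q=0, r=1: 0
p=1, q=1, r=0: 1
p=1, q=1, r=1: 0
Satisfying count = 4

4


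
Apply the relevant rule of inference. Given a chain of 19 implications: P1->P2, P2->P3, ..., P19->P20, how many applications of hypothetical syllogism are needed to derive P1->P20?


With 19 implications in a chain connecting 20 propositions:
P1->P2, P2->P3, ..., P19->P20
Steps needed = (number of implications) - 1 = 19 - 1 = 18

18


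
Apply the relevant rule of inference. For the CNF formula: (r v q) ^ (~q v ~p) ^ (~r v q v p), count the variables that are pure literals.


Check each variable for pure literal status:
p: mixed (not pure)
q: mixed (not pure)
r: mixed (not pure)
Pure literal count = 0

0


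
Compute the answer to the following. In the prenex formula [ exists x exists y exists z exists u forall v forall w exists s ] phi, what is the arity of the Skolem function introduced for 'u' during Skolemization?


Quantifier prefix: exists x exists y exists z exists u forall v forall w exists s
'u' is existentially quantified at position 4.
No universal quantifiers precede it.
Skolem function arity = 0 (a Skolem constant)

0


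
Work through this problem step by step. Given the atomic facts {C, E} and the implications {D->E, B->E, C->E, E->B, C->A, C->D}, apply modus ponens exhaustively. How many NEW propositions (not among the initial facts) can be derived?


Initial facts: {C, E}
Apply modus ponens to closure:
  E and E->B  =>  B
  C and C->A  =>  A
  C and C->D  =>  D
Final known: {A, B, C, D, E}
New propositions: {A, B, D}
Count = 3

3


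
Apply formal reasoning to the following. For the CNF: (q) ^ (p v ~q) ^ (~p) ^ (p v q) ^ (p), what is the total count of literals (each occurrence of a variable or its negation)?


Counting literals in each clause:
Clause 1: 1 literal(s)
Clause 2: 2 literal(s)
Clause 3: 1 literal(s)
Clause 4: 2 literal(s)
Clause 5: 1 literal(s)
Total = 7

7


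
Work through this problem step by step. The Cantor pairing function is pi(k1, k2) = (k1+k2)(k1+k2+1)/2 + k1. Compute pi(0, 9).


k1 + k2 = 9
(k1+k2)(k1+k2+1)/2 = 9 * 10 / 2 = 45
pi = 45 + 0 = 45

45


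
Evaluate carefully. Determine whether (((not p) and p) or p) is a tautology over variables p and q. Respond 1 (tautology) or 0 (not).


Check all 4 assignments:
p=0, q=0: 0
p=0, q=1: 0
p=1, q=0: 1
p=1, q=1: 1
Satisfying count = 2/4.
Tautology iff count = 4: no.

0


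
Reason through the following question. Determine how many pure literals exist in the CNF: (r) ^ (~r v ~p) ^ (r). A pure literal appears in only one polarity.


Check each variable for pure literal status:
p: pure negative
q: absent (not pure)
r: mixed (not pure)
Pure literal count = 1

1


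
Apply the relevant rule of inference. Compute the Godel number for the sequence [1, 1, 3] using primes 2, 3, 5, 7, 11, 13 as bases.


Encode each element as an exponent of the corresponding prime:
  2^1 = 2
  3^1 = 3
  5^3 = 125
Product = 2 * 3 * 125 = 750

750


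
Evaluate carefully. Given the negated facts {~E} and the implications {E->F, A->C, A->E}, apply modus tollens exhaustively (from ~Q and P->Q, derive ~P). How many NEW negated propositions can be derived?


Initial negated facts: {~E}
Apply modus tollens to closure:
  ~E and A->E  =>  ~A
Final negated: {~A, ~E}
New negations: {~A}
Count = 1

1


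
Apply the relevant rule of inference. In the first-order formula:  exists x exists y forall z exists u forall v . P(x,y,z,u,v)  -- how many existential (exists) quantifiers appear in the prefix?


Quantifier prefix: exists x exists y forall z exists u forall v
Mark each quantifier type:
  E E U E U
Universal count = 2, Existential count = 3
Asked for existential (exists) quantifiers: 3

3


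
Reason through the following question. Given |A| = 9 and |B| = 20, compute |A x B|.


The Cartesian product A x B contains all ordered pairs (a, b).
|A x B| = |A| * |B| = 9 * 20 = 180

180


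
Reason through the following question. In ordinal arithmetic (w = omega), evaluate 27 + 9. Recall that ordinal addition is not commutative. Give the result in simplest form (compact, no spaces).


Compute 27 + 9.
Ordinal + is associative but NOT commutative; for finite n>0, n + w = w but w + n stays w+n.
Both operands finite; ordinal + agrees with natural +: 27 + 9 = 36.
Result = 36

36


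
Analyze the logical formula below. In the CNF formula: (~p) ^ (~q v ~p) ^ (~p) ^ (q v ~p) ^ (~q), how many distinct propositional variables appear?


Identify each variable that appears in the formula.
Variables found: p, q
Count = 2

2


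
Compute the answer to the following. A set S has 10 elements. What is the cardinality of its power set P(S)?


The power set of a set with n elements has 2^n elements.
|P(S)| = 2^10 = 1024

1024


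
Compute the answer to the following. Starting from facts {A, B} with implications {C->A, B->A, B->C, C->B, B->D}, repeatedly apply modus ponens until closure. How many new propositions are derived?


Initial facts: {A, B}
Apply modus ponens to closure:
  B and B->C  =>  C
  B and B->D  =>  D
Final known: {A, B, C, D}
New propositions: {C, D}
Count = 2

2


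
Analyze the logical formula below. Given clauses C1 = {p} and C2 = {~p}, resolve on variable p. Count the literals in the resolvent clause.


Remove p from C1 and ~p from C2.
C1 remainder: {}
C2 remainder: {}
Union (resolvent): {} (empty clause)
Resolvent has 0 literal(s).

0


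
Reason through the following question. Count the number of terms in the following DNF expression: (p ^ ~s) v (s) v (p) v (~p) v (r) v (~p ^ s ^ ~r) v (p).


A DNF formula is a disjunction of terms (conjunctions).
Terms are separated by v.
Counting the disjuncts: 7 terms.

7


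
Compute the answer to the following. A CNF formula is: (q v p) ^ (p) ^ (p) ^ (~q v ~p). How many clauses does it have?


A CNF formula is a conjunction of clauses.
Clauses are separated by ^.
Counting the conjuncts: 4 clauses.

4


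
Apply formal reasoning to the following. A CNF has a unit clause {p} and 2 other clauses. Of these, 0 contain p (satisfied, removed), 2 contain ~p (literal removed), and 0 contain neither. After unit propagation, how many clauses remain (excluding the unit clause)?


Satisfied (removed): 0
Shortened (remain): 2
Unchanged (remain): 0
Remaining = 2 + 0 = 2

2


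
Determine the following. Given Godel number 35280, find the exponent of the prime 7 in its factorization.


Factorize 35280 by dividing by 7 repeatedly.
Division steps: 7 divides 35280 exactly 2 time(s).
Exponent of 7 = 2

2


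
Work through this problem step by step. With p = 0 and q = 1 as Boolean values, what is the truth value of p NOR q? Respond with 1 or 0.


p = 0, q = 1
Operation: p NOR q
Evaluate: 0 NOR 1 = 0

0


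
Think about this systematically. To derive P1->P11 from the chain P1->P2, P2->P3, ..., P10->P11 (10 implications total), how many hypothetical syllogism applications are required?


With 10 implications in a chain connecting 11 propositions:
P1->P2, P2->P3, ..., P10->P11
Steps needed = (number of implications) - 1 = 10 - 1 = 9

9


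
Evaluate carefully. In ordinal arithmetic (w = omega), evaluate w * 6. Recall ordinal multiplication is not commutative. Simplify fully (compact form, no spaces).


Compute w * 6.
Ordinal * is associative and left-distributive over +, but NOT commutative; for finite n>1, n*w = w but w*n stays w*n.
w * 6 means 6 copies of w concatenated: w*6.
Result = w*6

w*6


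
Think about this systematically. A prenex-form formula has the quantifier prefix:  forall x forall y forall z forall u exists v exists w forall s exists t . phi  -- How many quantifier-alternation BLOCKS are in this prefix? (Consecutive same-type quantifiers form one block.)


Quantifier-type sequence: A A A A E E A E  (A=forall, E=exists)
Group into maximal same-type runs:
  Ax4 | Ex2 | Ax1 | Ex1
Number of blocks = 4

4


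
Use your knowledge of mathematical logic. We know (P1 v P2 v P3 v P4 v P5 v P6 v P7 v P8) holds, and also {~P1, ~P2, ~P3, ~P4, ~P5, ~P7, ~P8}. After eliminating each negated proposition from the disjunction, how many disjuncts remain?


Original disjuncts (8): P1, P2, P3, P4, P5, P6, P7, P8
Negated (eliminate): ~P1, ~P2, ~P3, ~P4, ~P5, ~P7, ~P8
Remaining disjuncts: P6
Count = 8 - 7 = 1

1


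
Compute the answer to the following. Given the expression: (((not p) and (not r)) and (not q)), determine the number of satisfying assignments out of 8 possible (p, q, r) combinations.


Check all 8 assignments:
p=0, q=0, r=0: 1
p=0, q=0, r=1: 0
p=0, q=1, r=0: 0
p=0, q=1, r=1: 0
p=1, q=0, r=0: 0
p=1, q=0, r=1: 0
p=1, q=1, r=0: 0
p=1, q=1, r=1: 0
Count of True = 1

1


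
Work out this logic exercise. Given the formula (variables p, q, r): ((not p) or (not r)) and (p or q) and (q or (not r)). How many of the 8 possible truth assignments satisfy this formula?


Evaluate all 8 assignments for p, q, r:
p=0, q=0, r=0: 0
p=0, q=0, r=1: 0
p=0, q=1, r=0: 1
p=0, q=1, r=1: 1
p=1, q=0, r=0: 1
p=1, q=0, r=1: 0
p=1, q=1, r=0: 1
p=1, q=1, r=1: 0
Satisfying count = 4

4


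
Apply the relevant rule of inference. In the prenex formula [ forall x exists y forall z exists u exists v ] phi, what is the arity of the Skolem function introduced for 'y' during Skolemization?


Quantifier prefix: forall x exists y forall z exists u exists v
'y' is existentially quantified at position 2.
Universal variables preceding it: x
Skolem function arity = 1

1


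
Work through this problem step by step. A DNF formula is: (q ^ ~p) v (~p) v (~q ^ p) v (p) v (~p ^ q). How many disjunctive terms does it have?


A DNF formula is a disjunction of terms (conjunctions).
Terms are separated by v.
Counting the disjuncts: 5 terms.

5


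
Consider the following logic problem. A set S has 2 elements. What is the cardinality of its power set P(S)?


The power set of a set with n elements has 2^n elements.
|P(S)| = 2^2 = 4

4


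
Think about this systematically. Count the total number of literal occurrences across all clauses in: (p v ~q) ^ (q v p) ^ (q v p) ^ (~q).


Counting literals in each clause:
Clause 1: 2 literal(s)
Clause 2: 2 literal(s)
Clause 3: 2 literal(s)
Clause 4: 1 literal(s)
Total = 7

7


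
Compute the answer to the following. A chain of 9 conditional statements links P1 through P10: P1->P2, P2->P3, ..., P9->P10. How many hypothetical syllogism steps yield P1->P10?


With 9 implications in a chain connecting 10 propositions:
P1->P2, P2->P3, ..., P9->P10
Steps needed = (number of implications) - 1 = 9 - 1 = 8

8


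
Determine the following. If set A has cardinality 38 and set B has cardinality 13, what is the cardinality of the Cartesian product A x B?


The Cartesian product A x B contains all ordered pairs (a, b).
|A x B| = |A| * |B| = 38 * 13 = 494

494


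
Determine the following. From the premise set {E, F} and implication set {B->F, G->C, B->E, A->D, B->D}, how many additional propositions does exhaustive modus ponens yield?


Initial facts: {E, F}
Apply modus ponens to closure:
  (no implication fires)
Final known: {E, F}
New propositions: {(none)}
Count = 0

0


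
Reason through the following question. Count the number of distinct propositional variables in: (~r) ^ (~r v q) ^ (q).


Identify each variable that appears in the formula.
Variables found: q, r
Count = 2

2


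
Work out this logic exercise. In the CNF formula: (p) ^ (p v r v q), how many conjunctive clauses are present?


A CNF formula is a conjunction of clauses.
Clauses are separated by ^.
Counting the conjuncts: 2 clauses.

2


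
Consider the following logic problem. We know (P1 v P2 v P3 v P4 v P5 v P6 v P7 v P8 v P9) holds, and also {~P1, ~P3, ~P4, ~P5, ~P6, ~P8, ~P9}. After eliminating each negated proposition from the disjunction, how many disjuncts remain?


Original disjuncts (9): P1, P2, P3, P4, P5, P6, P7, P8, P9
Negated (eliminate): ~P1, ~P3, ~P4, ~P5, ~P6, ~P8, ~P9
Remaining disjuncts: P2, P7
Count = 9 - 7 = 2

2


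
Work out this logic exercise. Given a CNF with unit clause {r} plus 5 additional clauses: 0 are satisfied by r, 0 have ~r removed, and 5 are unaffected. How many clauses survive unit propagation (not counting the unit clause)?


Satisfied (removed): 0
Shortened (remain): 0
Unchanged (remain): 5
Remaining = 0 + 5 = 5

5


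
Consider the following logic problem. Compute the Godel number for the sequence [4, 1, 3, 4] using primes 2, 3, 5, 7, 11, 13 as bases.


Encode each element as an exponent of the corresponding prime:
  2^4 = 16
  3^1 = 3
  5^3 = 125
  7^4 = 2401
Product = 16 * 3 * 125 * 2401 = 14406000

14406000


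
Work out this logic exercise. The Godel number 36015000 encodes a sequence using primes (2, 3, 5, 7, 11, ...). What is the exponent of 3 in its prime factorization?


Factorize 36015000 by dividing by 3 repeatedly.
Division steps: 3 divides 36015000 exactly 1 time(s).
Exponent of 3 = 1

1


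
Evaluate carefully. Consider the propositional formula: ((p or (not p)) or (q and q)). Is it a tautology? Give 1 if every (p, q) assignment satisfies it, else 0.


Check all 4 assignments:
p=0, q=0: 1
p=0, q=1: 1
p=1, q=0: 1
p=1, q=1: 1
Satisfying count = 4/4.
Tautology iff count = 4: yes.

1


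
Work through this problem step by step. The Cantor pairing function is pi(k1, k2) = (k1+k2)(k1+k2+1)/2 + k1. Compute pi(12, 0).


k1 + k2 = 12
(k1+k2)(k1+k2+1)/2 = 12 * 13 / 2 = 78
pi = 78 + 12 = 90

90


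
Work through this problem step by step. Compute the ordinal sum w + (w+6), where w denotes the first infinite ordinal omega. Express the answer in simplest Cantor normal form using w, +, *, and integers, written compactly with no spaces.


Compute w + (w+6).
Ordinal + is associative but NOT commutative; for finite n>0, n + w = w but w + n stays w+n.
w + (w+6) = (w+w) + 6 = w*2+6.
Result = w*2+6

w*2+6


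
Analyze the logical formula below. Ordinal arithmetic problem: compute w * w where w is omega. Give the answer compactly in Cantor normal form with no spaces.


Compute w * w.
Ordinal * is associative and left-distributive over +, but NOT commutative; for finite n>1, n*w = w but w*n stays w*n.
w * w = w^2 by definition.
Result = w^2

w^2


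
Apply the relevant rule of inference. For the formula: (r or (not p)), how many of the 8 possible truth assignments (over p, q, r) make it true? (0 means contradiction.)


Check all 8 assignments:
p=0, q=0, r=0: 1
p=0, q=0, r=1: 1
p=0, q=1, r=0: 1
p=0, q=1, r=1: 1
p=1, q=0, r=0: 0
p=1, q=0, r=1: 1
p=1, q=1, r=0: 0
p=1, q=1, r=1: 1
Count of True = 6

6


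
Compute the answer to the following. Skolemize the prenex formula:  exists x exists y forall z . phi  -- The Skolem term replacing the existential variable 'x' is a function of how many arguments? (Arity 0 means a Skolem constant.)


Quantifier prefix: exists x exists y forall z
'x' is existentially quantified at position 1.
No universal quantifiers precede it.
Skolem function arity = 0 (a Skolem constant)

0


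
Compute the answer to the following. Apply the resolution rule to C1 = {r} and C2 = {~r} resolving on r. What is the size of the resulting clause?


Remove r from C1 and ~r from C2.
C1 remainder: {}
C2 remainder: {}
Union (resolvent): {} (empty clause)
Resolvent has 0 literal(s).

0


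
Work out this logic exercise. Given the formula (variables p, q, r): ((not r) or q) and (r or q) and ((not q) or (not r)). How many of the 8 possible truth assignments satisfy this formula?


Evaluate all 8 assignments for p, q, r:
p=0, q=0, r=0: 0
p=0, q=0, r=1: 0
p=0, q=1, r=0: 1
p=0, q=1, r=1: 0
p=1, q=0, r=0: 0
p=1, q=0, r=1: 0
p=1, q=1, r=0: 1
p=1, q=1, r=1: 0
Satisfying count = 2

2


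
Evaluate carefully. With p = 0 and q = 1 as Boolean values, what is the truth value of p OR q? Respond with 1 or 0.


p = 0, q = 1
Operation: p OR q
Evaluate: 0 OR 1 = 1

1


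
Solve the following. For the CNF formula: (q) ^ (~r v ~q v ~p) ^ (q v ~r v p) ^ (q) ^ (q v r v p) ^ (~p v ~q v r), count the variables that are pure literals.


Check each variable for pure literal status:
p: mixed (not pure)
q: mixed (not pure)
r: mixed (not pure)
Pure literal count = 0

0


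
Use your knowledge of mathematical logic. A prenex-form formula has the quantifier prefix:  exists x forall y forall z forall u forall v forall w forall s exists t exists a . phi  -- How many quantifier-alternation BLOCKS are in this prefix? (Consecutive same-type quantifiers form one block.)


Quantifier-type sequence: E A A A A A A E E  (A=forall, E=exists)
Group into maximal same-type runs:
  Ex1 | Ax6 | Ex2
Number of blocks = 3

3


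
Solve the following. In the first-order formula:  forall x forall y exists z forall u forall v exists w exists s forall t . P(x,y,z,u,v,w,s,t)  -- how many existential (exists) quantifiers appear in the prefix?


Quantifier prefix: forall x forall y exists z forall u forall v exists w exists s forall t
Mark each quantifier type:
  U U E U U E E U
Universal count = 5, Existential count = 3
Asked for existential (exists) quantifiers: 3

3


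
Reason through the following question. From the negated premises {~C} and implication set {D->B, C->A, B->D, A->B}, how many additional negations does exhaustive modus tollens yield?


Initial negated facts: {~C}
Apply modus tollens to closure:
  (no implication fires)
Final negated: {~C}
New negations: {(none)}
Count = 0

0


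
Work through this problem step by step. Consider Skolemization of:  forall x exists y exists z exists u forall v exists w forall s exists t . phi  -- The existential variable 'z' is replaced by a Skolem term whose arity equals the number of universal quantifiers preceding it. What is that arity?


Quantifier prefix: forall x exists y exists z exists u forall v exists w forall s exists t
'z' is existentially quantified at position 3.
Universal variables preceding it: x
Skolem function arity = 1

1


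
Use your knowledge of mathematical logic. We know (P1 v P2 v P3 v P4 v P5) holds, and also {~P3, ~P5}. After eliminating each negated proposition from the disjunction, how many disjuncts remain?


Original disjuncts (5): P1, P2, P3, P4, P5
Negated (eliminate): ~P3, ~P5
Remaining disjuncts: P1, P2, P4
Count = 5 - 2 = 3

3


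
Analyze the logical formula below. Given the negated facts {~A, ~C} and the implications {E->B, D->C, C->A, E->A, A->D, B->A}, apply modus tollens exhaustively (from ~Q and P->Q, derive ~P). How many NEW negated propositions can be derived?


Initial negated facts: {~A, ~C}
Apply modus tollens to closure:
  ~C and D->C  =>  ~D
  ~A and E->A  =>  ~E
  ~A and B->A  =>  ~B
Final negated: {~A, ~B, ~C, ~D, ~E}
New negations: {~B, ~D, ~E}
Count = 3

3


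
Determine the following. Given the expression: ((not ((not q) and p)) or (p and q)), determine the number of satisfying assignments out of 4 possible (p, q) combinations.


Check all 4 assignments:
p=0, q=0: 1
p=0, q=1: 1
p=1, q=0: 0
p=1, q=1: 1
Count of True = 3

3


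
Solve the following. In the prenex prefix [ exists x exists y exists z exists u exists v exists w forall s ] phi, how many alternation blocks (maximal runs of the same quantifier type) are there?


Quantifier-type sequence: E E E E E E A  (A=forall, E=exists)
Group into maximal same-type runs:
  Ex6 | Ax1
Number of blocks = 2

2


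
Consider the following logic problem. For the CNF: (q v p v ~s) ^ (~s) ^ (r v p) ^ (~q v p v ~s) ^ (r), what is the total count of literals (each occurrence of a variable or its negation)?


Counting literals in each clause:
Clause 1: 3 literal(s)
Clause 2: 1 literal(s)
Clause 3: 2 literal(s)
Clause 4: 3 literal(s)
Clause 5: 1 literal(s)
Total = 10

10


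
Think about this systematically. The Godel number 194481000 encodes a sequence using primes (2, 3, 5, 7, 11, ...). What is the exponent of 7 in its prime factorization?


Factorize 194481000 by dividing by 7 repeatedly.
Division steps: 7 divides 194481000 exactly 4 time(s).
Exponent of 7 = 4

4


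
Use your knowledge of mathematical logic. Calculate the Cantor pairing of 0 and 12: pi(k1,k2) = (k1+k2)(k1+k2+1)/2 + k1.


k1 + k2 = 12
(k1+k2)(k1+k2+1)/2 = 12 * 13 / 2 = 78
pi = 78 + 0 = 78

78


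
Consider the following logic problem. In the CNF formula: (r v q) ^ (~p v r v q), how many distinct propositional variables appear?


Identify each variable that appears in the formula.
Variables found: p, q, r
Count = 3

3


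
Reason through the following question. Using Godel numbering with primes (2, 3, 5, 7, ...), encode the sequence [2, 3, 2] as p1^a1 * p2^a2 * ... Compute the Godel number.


Encode each element as an exponent of the corresponding prime:
  2^2 = 4
  3^3 = 27
  5^2 = 25
Product = 4 * 27 * 25 = 2700

2700


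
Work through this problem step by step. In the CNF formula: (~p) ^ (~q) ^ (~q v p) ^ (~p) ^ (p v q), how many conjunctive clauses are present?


A CNF formula is a conjunction of clauses.
Clauses are separated by ^.
Counting the conjuncts: 5 clauses.

5


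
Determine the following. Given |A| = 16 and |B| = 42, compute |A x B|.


The Cartesian product A x B contains all ordered pairs (a, b).
|A x B| = |A| * |B| = 16 * 42 = 672

672


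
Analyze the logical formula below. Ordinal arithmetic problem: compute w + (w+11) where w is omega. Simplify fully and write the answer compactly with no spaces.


Compute w + (w+11).
Ordinal + is associative but NOT commutative; for finite n>0, n + w = w but w + n stays w+n.
w + (w+11) = (w+w) + 11 = w*2+11.
Result = w*2+11

w*2+11


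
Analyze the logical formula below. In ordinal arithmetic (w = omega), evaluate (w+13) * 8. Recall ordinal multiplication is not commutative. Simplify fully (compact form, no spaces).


Compute (w+13) * 8.
Ordinal * is associative and left-distributive over +, but NOT commutative; for finite n>1, n*w = w but w*n stays w*n.
(w+13) * 8 = (w+13) repeated 8 times. Each intermediate +13 is absorbed by the following w; only the last survives: w*8+13.
Result = w*8+13

w*8+13


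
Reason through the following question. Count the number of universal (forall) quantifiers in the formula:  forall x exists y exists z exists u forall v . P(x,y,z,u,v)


Quantifier prefix: forall x exists y exists z exists u forall v
Mark each quantifier type:
  U E E E U
Universal count = 2, Existential count = 3
Asked for universal (forall) quantifiers: 2

2


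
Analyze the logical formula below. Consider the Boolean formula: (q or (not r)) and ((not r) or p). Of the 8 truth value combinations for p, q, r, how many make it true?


Evaluate all 8 assignments for p, q, r:
p=0, q=0, r=0: 1
p=0, q=0, r=1: 0
p=0, q=1, r=0: 1
p=0, q=1, r=1: 0
p=1, q=0, r=0: 1
p=1, q=0, r=1: 0
p=1, q=1, r=0: 1
p=1, q=1, r=1: 1
Satisfying count = 5

5


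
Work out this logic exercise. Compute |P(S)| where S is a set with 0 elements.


The power set of a set with n elements has 2^n elements.
|P(S)| = 2^0 = 1

1


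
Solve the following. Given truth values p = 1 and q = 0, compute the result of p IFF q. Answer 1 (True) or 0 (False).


p = 1, q = 0
Operation: p IFF q
Evaluate: 1 IFF 0 = 0

0


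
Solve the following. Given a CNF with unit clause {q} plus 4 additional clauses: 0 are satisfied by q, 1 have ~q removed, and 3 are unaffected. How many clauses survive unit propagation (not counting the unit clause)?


Satisfied (removed): 0
Shortened (remain): 1
Unchanged (remain): 3
Remaining = 1 + 3 = 4

4


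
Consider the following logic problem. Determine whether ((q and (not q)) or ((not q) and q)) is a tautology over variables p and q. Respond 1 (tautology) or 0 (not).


Check all 4 assignments:
p=0, q=0: 0
p=0, q=1: 0
p=1, q=0: 0
p=1, q=1: 0
Satisfying count = 0/4.
Tautology iff count = 4: no.

0


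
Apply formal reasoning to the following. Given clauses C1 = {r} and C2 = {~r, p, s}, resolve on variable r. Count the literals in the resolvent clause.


Remove r from C1 and ~r from C2.
C1 remainder: {}
C2 remainder: {p, s}
Union (resolvent): {p, s}
Resolvent has 2 literal(s).

2


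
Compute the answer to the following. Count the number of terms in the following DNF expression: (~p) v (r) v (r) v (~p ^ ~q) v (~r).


A DNF formula is a disjunction of terms (conjunctions).
Terms are separated by v.
Counting the disjuncts: 5 terms.

5


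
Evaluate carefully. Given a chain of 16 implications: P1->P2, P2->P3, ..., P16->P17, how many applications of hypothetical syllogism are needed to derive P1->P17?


With 16 implications in a chain connecting 17 propositions:
P1->P2, P2->P3, ..., P16->P17
Steps needed = (number of implications) - 1 = 16 - 1 = 15

15


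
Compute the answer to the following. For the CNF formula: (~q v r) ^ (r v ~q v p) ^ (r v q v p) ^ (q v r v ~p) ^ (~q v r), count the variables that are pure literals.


Check each variable for pure literal status:
p: mixed (not pure)
q: mixed (not pure)
r: pure positive
Pure literal count = 1

1


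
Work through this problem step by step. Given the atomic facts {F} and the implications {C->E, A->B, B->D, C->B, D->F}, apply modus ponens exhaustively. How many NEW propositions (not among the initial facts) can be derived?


Initial facts: {F}
Apply modus ponens to closure:
  (no implication fires)
Final known: {F}
New propositions: {(none)}
Count = 0

0


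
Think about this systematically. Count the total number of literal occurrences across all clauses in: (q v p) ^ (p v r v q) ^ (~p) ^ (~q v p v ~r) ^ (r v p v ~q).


Counting literals in each clause:
Clause 1: 2 literal(s)
Clause 2: 3 literal(s)
Clause 3: 1 literal(s)
Clause 4: 3 literal(s)
Clause 5: 3 literal(s)
Total = 12

12


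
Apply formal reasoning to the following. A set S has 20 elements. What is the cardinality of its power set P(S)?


The power set of a set with n elements has 2^n elements.
|P(S)| = 2^20 = 1048576

1048576


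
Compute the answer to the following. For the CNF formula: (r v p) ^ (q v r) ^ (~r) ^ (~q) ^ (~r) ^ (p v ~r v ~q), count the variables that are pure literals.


Check each variable for pure literal status:
p: pure positive
q: mixed (not pure)
r: mixed (not pure)
Pure literal count = 1

1


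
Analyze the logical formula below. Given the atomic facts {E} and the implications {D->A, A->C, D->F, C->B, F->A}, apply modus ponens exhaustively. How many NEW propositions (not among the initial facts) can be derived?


Initial facts: {E}
Apply modus ponens to closure:
  (no implication fires)
Final known: {E}
New propositions: {(none)}
Count = 0

0


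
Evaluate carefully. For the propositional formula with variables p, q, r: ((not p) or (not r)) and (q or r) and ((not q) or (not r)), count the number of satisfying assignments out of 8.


Evaluate all 8 assignments for p, q, r:
p=0, q=0, r=0: 0
p=0, q=0, r=1: 1
p=0, q=1, r=0: 1
p=0, q=1, r=1: 0
p=1, q=0, r=0: 0
p=1, q=0, r=1: 0
p=1, q=1, r=0: 1
p=1, q=1, r=1: 0
Satisfying count = 3

3


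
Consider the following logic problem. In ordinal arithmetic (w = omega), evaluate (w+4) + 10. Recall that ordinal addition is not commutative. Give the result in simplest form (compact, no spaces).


Compute (w+4) + 10.
Ordinal + is associative but NOT commutative; for finite n>0, n + w = w but w + n stays w+n.
By associativity: (w+4) + 10 = w + (4+10) = w+14.
Result = w+14

w+14


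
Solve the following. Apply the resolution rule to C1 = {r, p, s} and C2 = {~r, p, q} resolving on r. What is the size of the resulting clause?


Remove r from C1 and ~r from C2.
C1 remainder: {p, s}
C2 remainder: {p, q}
Union (resolvent): {p, q, s}
Resolvent has 3 literal(s).

3


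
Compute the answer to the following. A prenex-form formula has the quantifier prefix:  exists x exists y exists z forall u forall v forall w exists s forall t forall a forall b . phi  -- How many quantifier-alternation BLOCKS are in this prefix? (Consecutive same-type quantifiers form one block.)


Quantifier-type sequence: E E E A A A E A A A  (A=forall, E=exists)
Group into maximal same-type runs:
  Ex3 | Ax3 | Ex1 | Ax3
Number of blocks = 4

4


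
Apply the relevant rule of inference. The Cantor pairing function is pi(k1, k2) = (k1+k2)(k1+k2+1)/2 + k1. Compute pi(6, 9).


k1 + k2 = 15
(k1+k2)(k1+k2+1)/2 = 15 * 16 / 2 = 120
pi = 120 + 6 = 126

126
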